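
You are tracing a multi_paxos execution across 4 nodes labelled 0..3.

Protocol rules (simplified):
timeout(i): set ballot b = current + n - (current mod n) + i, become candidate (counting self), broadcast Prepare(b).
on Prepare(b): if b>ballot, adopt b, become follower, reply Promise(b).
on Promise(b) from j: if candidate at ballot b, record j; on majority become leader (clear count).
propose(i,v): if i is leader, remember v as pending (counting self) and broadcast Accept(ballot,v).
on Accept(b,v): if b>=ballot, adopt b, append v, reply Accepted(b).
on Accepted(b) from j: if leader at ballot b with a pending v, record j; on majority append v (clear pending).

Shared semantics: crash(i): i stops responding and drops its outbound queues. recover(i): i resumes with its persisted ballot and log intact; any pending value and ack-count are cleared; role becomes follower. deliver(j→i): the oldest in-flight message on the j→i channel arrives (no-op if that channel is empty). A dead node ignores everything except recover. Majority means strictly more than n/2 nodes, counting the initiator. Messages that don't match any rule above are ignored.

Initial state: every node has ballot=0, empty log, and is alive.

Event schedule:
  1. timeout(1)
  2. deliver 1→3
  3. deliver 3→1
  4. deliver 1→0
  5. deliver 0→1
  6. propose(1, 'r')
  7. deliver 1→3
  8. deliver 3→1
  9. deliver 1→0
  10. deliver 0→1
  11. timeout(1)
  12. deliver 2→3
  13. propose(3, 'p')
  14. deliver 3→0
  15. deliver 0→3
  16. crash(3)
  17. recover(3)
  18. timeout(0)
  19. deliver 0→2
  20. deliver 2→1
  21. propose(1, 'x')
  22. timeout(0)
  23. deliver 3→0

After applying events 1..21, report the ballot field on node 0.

8

step 1 timeout(1): 1={cand,b=5,log=-}
step 2 deliver 1→3: 3={foll,b=5,log=-}
step 3 deliver 3→1: —
step 4 deliver 1→0: 0={foll,b=5,log=-}
step 5 deliver 0→1: 1={lead,b=5,log=-}
step 6 propose(1,'r'): —
step 7 deliver 1→3: 3={foll,b=5,log=r}
step 8 deliver 3→1: —
step 9 deliver 1→0: 0={foll,b=5,log=r}
step 10 deliver 0→1: 1={lead,b=5,log=r}
step 11 timeout(1): 1={cand,b=9,log=r}
step 12 deliver 2→3: —
step 13 propose(3,'p'): —
step 14 deliver 3→0: —
step 15 deliver 0→3: —
step 16 crash(3): 3={✗foll,b=5,log=r}
step 17 recover(3): 3={foll,b=5,log=r}
step 18 timeout(0): 0={cand,b=8,log=r}
step 19 deliver 0→2: 2={foll,b=8,log=-}
step 20 deliver 2→1: —
step 21 propose(1,'x'): —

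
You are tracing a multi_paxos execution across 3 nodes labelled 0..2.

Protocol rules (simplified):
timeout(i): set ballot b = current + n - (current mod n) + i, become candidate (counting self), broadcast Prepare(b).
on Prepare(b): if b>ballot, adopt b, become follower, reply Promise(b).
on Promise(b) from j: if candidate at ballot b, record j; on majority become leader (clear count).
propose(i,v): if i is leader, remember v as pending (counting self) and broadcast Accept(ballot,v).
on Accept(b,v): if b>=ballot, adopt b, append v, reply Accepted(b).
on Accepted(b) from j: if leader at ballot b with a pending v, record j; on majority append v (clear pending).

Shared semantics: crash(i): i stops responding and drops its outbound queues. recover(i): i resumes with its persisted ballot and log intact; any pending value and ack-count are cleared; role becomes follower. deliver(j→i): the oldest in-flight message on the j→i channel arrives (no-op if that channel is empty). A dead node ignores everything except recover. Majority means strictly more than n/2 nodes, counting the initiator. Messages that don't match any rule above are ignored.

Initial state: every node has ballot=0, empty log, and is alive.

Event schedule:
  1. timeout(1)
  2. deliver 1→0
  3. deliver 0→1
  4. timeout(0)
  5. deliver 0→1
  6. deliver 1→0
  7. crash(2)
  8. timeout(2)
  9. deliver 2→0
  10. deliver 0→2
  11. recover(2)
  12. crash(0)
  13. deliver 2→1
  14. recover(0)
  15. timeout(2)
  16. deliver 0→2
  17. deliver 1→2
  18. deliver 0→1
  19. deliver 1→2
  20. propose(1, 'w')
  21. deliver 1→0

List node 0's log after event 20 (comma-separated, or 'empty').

empty

step 1 timeout(1): 1={cand,b=4,log=-}
step 2 deliver 1→0: 0={foll,b=4,log=-}
step 3 deliver 0→1: 1={lead,b=4,log=-}
step 4 timeout(0): 0={cand,b=6,log=-}
step 5 deliver 0→1: 1={foll,b=6,log=-}
step 6 deliver 1→0: 0={lead,b=6,log=-}
step 7 crash(2): 2={✗foll,b=0,log=-}
step 8 timeout(2): —
step 9 deliver 2→0: —
step 10 deliver 0→2: —
step 11 recover(2): 2={foll,b=0,log=-}
step 12 crash(0): 0={✗lead,b=6,log=-}
step 13 deliver 2→1: —
step 14 recover(0): 0={foll,b=6,log=-}
step 15 timeout(2): 2={cand,b=5,log=-}
step 16 deliver 0→2: —
step 17 deliver 1→2: —
step 18 deliver 0→1: —
step 19 deliver 1→2: —
step 20 propose(1,'w'): —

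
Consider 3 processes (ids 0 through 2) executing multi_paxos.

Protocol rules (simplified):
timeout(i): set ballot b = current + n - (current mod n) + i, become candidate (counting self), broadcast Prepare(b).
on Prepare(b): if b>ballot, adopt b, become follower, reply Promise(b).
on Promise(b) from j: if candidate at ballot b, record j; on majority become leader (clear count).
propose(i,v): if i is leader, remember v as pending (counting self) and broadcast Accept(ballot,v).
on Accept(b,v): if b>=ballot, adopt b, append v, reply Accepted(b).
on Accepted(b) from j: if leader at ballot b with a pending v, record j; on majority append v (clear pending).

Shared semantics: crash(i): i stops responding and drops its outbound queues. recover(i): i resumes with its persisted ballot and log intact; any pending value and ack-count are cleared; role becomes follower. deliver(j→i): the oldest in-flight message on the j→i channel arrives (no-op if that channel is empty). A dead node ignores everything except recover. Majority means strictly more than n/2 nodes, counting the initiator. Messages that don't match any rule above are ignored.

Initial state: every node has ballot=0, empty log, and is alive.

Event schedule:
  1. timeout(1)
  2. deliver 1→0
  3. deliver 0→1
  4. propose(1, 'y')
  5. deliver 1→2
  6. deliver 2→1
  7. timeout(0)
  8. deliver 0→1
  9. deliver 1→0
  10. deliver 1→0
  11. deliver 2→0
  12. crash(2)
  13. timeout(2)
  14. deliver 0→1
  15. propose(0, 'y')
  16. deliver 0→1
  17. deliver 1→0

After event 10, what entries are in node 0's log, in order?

after 1 — timeout(1): n1:cand/b4/[-]
after 2 — deliver 1→0: n0:foll/b4/[-]
after 3 — deliver 0→1: n1:lead/b4/[-]
after 4 — propose(1,'y'): ·
after 5 — deliver 1→2: n2:foll/b4/[-]
after 6 — deliver 2→1: ·
after 7 — timeout(0): n0:cand/b6/[-]
after 8 — deliver 0→1: n1:foll/b6/[-]
after 9 — deliver 1→0: ·
after 10 — deliver 1→0: n0:lead/b6/[-]

empty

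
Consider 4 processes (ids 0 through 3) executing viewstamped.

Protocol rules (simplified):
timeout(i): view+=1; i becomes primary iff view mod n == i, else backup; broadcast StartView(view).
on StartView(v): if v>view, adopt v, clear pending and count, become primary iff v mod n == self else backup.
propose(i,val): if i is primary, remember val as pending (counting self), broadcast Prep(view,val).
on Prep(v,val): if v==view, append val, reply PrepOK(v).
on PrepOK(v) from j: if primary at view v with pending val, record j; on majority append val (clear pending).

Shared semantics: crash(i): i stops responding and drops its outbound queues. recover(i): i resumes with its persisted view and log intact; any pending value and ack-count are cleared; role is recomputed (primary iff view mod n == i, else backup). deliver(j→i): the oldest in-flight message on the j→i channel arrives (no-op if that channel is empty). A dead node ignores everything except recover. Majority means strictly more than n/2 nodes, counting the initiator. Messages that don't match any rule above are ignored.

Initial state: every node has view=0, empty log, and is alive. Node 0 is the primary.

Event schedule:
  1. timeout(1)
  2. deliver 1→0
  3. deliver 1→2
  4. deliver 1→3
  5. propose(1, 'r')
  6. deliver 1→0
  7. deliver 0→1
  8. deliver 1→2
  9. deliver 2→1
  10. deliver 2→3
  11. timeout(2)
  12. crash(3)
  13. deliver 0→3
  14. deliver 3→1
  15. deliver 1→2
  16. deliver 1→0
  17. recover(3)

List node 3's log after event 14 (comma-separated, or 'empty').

empty

after 1 — timeout(1): n1:prim/v1/[-]
after 2 — deliver 1→0: n0:back/v1/[-]
after 3 — deliver 1→2: n2:back/v1/[-]
after 4 — deliver 1→3: n3:back/v1/[-]
after 5 — propose(1,'r'): ·
after 6 — deliver 1→0: n0:back/v1/[r]
after 7 — deliver 0→1: ·
after 8 — deliver 1→2: n2:back/v1/[r]
after 9 — deliver 2→1: n1:prim/v1/[r]
after 10 — deliver 2→3: ·
after 11 — timeout(2): n2:prim/v2/[r]
after 12 — crash(3): n3:✗back/v1/[-]
after 13 — deliver 0→3: ·
after 14 — deliver 3→1: ·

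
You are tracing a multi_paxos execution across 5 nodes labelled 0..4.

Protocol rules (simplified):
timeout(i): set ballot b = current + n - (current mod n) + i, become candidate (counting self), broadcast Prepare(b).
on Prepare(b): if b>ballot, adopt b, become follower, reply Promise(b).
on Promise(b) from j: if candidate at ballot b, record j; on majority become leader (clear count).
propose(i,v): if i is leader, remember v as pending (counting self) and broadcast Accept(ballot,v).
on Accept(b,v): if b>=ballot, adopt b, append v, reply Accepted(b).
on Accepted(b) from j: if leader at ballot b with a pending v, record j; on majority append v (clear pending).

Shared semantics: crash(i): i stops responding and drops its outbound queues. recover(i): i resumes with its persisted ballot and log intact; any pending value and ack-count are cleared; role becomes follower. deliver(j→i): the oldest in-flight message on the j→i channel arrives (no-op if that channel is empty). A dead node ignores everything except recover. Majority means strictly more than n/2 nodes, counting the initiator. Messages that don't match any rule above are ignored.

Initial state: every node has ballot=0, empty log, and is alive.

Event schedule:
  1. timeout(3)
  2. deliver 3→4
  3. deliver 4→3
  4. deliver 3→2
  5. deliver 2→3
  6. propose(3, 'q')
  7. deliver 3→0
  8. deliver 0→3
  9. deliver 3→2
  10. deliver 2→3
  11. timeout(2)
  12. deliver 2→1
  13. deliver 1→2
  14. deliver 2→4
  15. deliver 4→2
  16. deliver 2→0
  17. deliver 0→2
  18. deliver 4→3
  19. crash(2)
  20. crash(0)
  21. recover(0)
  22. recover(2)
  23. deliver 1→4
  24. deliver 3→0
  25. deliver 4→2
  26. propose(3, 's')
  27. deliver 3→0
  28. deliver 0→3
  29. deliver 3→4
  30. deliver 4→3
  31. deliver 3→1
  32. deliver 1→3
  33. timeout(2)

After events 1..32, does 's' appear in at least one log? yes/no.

1. timeout(3):  <3:cand b8 ->
2. deliver 3→4:  <4:foll b8 ->
3. deliver 4→3:  nop
4. deliver 3→2:  <2:foll b8 ->
5. deliver 2→3:  <3:lead b8 ->
6. propose(3,'q'):  nop
7. deliver 3→0:  <0:foll b8 ->
8. deliver 0→3:  nop
9. deliver 3→2:  <2:foll b8 q>
10. deliver 2→3:  nop
11. timeout(2):  <2:cand b12 q>
12. deliver 2→1:  <1:foll b12 ->
13. deliver 1→2:  nop
14. deliver 2→4:  <4:foll b12 ->
15. deliver 4→2:  <2:lead b12 q>
16. deliver 2→0:  <0:foll b12 ->
17. deliver 0→2:  nop
18. deliver 4→3:  nop
19. crash(2):  <2:✗lead b12 q>
20. crash(0):  <0:✗foll b12 ->
21. recover(0):  <0:foll b12 ->
22. recover(2):  <2:foll b12 q>
23. deliver 1→4:  nop
24. deliver 3→0:  nop
25. deliver 4→2:  nop
26. propose(3,'s'):  nop
27. deliver 3→0:  nop
28. deliver 0→3:  nop
29. deliver 3→4:  nop
30. deliver 4→3:  nop
31. deliver 3→1:  nop
32. deliver 1→3:  nop

no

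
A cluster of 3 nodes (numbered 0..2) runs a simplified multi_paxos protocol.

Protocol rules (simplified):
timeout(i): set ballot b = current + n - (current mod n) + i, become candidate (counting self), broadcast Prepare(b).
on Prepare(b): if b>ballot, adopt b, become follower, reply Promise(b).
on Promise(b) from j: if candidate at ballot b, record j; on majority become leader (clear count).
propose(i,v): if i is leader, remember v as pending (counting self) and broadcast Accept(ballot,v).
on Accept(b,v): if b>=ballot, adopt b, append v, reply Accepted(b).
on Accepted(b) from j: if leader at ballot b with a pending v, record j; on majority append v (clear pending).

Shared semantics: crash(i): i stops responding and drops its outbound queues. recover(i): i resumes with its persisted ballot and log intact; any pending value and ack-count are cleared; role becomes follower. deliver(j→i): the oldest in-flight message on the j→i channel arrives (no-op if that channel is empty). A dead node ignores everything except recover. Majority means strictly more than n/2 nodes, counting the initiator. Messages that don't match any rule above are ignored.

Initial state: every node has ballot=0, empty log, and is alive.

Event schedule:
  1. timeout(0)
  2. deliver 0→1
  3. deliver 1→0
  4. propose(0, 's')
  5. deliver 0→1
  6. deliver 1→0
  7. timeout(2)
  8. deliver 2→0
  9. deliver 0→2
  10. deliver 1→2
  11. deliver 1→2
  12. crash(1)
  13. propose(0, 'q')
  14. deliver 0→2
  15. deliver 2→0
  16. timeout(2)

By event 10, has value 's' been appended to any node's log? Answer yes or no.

step 1 timeout(0): 0={cand,b=3,log=-}
step 2 deliver 0→1: 1={foll,b=3,log=-}
step 3 deliver 1→0: 0={lead,b=3,log=-}
step 4 propose(0,'s'): —
step 5 deliver 0→1: 1={foll,b=3,log=s}
step 6 deliver 1→0: 0={lead,b=3,log=s}
step 7 timeout(2): 2={cand,b=5,log=-}
step 8 deliver 2→0: 0={foll,b=5,log=s}
step 9 deliver 0→2: —
step 10 deliver 1→2: —

yes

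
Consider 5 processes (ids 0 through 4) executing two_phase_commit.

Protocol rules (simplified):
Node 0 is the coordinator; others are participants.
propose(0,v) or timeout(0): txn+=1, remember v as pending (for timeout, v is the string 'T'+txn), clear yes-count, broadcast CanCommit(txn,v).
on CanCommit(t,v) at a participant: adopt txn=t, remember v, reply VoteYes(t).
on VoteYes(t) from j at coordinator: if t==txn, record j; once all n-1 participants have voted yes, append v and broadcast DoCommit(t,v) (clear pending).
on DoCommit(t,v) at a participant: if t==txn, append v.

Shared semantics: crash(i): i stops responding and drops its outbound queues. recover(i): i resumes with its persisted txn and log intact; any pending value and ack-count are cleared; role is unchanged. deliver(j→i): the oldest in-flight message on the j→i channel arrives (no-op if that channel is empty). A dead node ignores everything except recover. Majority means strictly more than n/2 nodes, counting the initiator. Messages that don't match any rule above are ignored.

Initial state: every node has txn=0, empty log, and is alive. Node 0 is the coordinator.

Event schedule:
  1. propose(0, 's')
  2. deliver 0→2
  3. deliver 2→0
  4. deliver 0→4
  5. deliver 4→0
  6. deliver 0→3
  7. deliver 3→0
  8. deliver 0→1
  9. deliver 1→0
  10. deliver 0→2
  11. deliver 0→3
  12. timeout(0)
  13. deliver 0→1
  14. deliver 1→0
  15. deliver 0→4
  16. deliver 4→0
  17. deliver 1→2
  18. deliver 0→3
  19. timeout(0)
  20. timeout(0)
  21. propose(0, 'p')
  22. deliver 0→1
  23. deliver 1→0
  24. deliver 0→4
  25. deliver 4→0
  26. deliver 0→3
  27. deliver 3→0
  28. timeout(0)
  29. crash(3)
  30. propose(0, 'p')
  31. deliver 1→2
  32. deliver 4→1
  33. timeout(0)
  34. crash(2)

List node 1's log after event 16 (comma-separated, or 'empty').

1. propose(0,'s'):  <0:coor t1 ->
2. deliver 0→2:  <2:part t1 ->
3. deliver 2→0:  nop
4. deliver 0→4:  <4:part t1 ->
5. deliver 4→0:  nop
6. deliver 0→3:  <3:part t1 ->
7. deliver 3→0:  nop
8. deliver 0→1:  <1:part t1 ->
9. deliver 1→0:  <0:coor t1 s>
10. deliver 0→2:  <2:part t1 s>
11. deliver 0→3:  <3:part t1 s>
12. timeout(0):  <0:coor t2 s>
13. deliver 0→1:  <1:part t1 s>
14. deliver 1→0:  nop
15. deliver 0→4:  <4:part t1 s>
16. deliver 4→0:  nop

s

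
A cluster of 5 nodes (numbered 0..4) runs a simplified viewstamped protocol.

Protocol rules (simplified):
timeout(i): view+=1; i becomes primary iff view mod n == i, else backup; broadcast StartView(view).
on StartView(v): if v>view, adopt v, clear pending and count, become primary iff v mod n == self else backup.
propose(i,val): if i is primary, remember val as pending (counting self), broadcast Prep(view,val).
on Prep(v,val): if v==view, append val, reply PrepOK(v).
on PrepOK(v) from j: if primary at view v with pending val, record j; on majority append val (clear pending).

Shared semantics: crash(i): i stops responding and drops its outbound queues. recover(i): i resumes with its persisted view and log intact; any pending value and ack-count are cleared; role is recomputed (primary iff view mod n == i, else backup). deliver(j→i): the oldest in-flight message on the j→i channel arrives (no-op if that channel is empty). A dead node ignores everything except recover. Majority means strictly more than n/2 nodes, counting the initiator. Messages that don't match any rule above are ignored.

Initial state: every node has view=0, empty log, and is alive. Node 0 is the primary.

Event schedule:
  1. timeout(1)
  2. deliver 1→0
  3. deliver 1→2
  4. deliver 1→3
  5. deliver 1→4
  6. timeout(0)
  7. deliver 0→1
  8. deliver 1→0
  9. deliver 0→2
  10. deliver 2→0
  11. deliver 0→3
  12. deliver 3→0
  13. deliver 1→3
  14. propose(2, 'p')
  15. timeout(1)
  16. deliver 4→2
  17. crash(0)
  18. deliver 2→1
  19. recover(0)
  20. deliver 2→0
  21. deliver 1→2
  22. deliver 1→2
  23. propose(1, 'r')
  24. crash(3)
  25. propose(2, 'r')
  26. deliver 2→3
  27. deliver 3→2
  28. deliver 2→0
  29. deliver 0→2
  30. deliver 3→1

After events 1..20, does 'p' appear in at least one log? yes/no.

yes

step 1 timeout(1): 1={prim,v=1,log=-}
step 2 deliver 1→0: 0={back,v=1,log=-}
step 3 deliver 1→2: 2={back,v=1,log=-}
step 4 deliver 1→3: 3={back,v=1,log=-}
step 5 deliver 1→4: 4={back,v=1,log=-}
step 6 timeout(0): 0={back,v=2,log=-}
step 7 deliver 0→1: 1={back,v=2,log=-}
step 8 deliver 1→0: —
step 9 deliver 0→2: 2={prim,v=2,log=-}
step 10 deliver 2→0: —
step 11 deliver 0→3: 3={back,v=2,log=-}
step 12 deliver 3→0: —
step 13 deliver 1→3: —
step 14 propose(2,'p'): —
step 15 timeout(1): 1={back,v=3,log=-}
step 16 deliver 4→2: —
step 17 crash(0): 0={✗back,v=2,log=-}
step 18 deliver 2→1: —
step 19 recover(0): 0={back,v=2,log=-}
step 20 deliver 2→0: 0={back,v=2,log=p}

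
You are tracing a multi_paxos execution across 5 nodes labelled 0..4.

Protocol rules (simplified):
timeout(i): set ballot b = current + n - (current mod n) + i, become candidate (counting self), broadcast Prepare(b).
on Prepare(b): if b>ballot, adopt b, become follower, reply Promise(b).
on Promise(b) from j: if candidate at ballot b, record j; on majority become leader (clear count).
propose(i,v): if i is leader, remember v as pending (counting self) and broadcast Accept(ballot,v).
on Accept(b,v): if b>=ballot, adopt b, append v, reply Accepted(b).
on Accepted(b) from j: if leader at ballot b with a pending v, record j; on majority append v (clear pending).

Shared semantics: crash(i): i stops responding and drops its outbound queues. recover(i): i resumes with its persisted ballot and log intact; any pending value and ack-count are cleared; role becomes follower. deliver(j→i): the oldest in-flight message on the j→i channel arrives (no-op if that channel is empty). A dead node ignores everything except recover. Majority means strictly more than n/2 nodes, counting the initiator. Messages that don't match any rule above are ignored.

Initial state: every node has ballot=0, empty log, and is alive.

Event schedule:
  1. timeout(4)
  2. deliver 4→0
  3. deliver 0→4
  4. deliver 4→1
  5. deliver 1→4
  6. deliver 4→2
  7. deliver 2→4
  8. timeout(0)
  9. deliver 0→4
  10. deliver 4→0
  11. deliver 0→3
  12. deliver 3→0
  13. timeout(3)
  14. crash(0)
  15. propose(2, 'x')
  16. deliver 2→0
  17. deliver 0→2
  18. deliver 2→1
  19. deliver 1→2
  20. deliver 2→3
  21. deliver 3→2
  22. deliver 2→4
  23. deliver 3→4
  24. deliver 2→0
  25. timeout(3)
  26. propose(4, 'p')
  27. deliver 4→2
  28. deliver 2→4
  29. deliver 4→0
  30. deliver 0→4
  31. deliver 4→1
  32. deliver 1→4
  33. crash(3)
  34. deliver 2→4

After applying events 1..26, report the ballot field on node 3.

23

step 1 timeout(4): 4={cand,b=9,log=-}
step 2 deliver 4→0: 0={foll,b=9,log=-}
step 3 deliver 0→4: —
step 4 deliver 4→1: 1={foll,b=9,log=-}
step 5 deliver 1→4: 4={lead,b=9,log=-}
step 6 deliver 4→2: 2={foll,b=9,log=-}
step 7 deliver 2→4: —
step 8 timeout(0): 0={cand,b=10,log=-}
step 9 deliver 0→4: 4={foll,b=10,log=-}
step 10 deliver 4→0: —
step 11 deliver 0→3: 3={foll,b=10,log=-}
step 12 deliver 3→0: 0={lead,b=10,log=-}
step 13 timeout(3): 3={cand,b=18,log=-}
step 14 crash(0): 0={✗lead,b=10,log=-}
step 15 propose(2,'x'): —
step 16 deliver 2→0: —
step 17 deliver 0→2: —
step 18 deliver 2→1: —
step 19 deliver 1→2: —
step 20 deliver 2→3: —
step 21 deliver 3→2: 2={foll,b=18,log=-}
step 22 deliver 2→4: —
step 23 deliver 3→4: 4={foll,b=18,log=-}
step 24 deliver 2→0: —
step 25 timeout(3): 3={cand,b=23,log=-}
step 26 propose(4,'p'): —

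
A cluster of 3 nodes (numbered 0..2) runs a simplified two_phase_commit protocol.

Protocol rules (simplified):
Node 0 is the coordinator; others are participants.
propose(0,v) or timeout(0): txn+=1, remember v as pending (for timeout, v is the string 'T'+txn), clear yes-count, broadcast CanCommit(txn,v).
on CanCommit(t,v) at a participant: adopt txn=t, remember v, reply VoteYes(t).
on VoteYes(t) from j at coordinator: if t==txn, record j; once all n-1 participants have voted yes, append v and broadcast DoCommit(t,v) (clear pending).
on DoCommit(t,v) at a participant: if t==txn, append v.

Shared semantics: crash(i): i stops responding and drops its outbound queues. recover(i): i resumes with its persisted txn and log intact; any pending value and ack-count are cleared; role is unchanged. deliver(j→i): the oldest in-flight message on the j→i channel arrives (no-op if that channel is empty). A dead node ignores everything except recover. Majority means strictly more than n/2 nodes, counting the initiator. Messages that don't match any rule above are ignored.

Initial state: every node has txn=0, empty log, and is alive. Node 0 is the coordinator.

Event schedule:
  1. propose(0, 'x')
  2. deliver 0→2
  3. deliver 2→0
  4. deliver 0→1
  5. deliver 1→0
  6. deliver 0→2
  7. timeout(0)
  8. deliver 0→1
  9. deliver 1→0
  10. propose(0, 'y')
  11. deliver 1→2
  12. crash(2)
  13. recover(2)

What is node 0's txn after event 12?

[1] propose(0,'x') → N0(coor t1 [-])
[2] deliver 0→2 → N2(part t1 [-])
[3] deliver 2→0 → ∅
[4] deliver 0→1 → N1(part t1 [-])
[5] deliver 1→0 → N0(coor t1 [x])
[6] deliver 0→2 → N2(part t1 [x])
[7] timeout(0) → N0(coor t2 [x])
[8] deliver 0→1 → N1(part t1 [x])
[9] deliver 1→0 → ∅
[10] propose(0,'y') → N0(coor t3 [x])
[11] deliver 1→2 → ∅
[12] crash(2) → N2(✗part t1 [x])

3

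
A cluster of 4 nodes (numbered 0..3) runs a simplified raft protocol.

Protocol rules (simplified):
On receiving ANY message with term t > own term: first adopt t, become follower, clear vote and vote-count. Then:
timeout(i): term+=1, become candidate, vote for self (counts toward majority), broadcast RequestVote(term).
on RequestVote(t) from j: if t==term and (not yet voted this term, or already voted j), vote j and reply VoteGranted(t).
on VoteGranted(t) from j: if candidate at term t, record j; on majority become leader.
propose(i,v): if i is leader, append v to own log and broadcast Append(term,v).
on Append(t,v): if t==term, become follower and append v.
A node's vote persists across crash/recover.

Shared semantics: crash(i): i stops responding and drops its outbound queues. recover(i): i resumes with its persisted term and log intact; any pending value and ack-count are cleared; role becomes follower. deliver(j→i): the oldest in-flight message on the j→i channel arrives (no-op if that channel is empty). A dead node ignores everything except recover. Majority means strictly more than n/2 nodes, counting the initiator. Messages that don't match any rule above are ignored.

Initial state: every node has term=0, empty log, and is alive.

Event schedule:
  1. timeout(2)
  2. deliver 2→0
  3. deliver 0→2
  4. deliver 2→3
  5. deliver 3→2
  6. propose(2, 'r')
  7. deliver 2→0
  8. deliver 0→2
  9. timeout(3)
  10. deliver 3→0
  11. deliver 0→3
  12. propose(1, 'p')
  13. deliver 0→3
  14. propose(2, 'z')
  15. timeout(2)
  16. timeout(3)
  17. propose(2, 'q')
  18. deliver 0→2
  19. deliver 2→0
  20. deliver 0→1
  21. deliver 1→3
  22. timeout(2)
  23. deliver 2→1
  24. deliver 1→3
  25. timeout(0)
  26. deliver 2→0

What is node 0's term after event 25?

3

after 1 — timeout(2): n2:cand/t1/[-]
after 2 — deliver 2→0: n0:foll/t1/[-]
after 3 — deliver 0→2: ·
after 4 — deliver 2→3: n3:foll/t1/[-]
after 5 — deliver 3→2: n2:lead/t1/[-]
after 6 — propose(2,'r'): n2:lead/t1/[r]
after 7 — deliver 2→0: n0:foll/t1/[r]
after 8 — deliver 0→2: ·
after 9 — timeout(3): n3:cand/t2/[-]
after 10 — deliver 3→0: n0:foll/t2/[r]
after 11 — deliver 0→3: ·
after 12 — propose(1,'p'): ·
after 13 — deliver 0→3: ·
after 14 — propose(2,'z'): n2:lead/t1/[r,z]
after 15 — timeout(2): n2:cand/t2/[r,z]
after 16 — timeout(3): n3:cand/t3/[-]
after 17 — propose(2,'q'): ·
after 18 — deliver 0→2: ·
after 19 — deliver 2→0: ·
after 20 — deliver 0→1: ·
after 21 — deliver 1→3: ·
after 22 — timeout(2): n2:cand/t3/[r,z]
after 23 — deliver 2→1: n1:foll/t1/[-]
after 24 — deliver 1→3: ·
after 25 — timeout(0): n0:cand/t3/[r]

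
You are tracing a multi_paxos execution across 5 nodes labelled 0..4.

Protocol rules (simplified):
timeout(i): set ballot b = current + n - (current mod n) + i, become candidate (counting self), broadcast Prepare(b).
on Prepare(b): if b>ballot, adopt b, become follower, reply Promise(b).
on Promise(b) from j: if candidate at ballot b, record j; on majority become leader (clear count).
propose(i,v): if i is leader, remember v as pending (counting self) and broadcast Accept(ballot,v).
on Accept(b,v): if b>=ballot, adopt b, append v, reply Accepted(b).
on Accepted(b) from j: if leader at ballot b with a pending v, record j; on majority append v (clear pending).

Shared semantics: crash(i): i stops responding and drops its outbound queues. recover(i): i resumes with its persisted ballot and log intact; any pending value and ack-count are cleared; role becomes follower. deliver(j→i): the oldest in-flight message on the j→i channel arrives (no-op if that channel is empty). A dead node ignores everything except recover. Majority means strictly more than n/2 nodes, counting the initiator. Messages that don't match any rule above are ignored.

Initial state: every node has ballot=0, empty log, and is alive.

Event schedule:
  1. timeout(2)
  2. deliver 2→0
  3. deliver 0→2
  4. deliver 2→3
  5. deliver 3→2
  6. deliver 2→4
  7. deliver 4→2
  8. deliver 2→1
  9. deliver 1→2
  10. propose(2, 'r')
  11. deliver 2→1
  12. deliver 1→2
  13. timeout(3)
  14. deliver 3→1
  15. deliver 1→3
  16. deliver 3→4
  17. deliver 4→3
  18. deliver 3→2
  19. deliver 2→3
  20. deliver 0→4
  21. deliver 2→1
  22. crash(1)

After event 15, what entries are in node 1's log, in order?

e1 timeout(2): 2[cand,b=7,-]
e2 deliver 2→0: 0[foll,b=7,-]
e3 deliver 0→2: ·
e4 deliver 2→3: 3[foll,b=7,-]
e5 deliver 3→2: 2[lead,b=7,-]
e6 deliver 2→4: 4[foll,b=7,-]
e7 deliver 4→2: ·
e8 deliver 2→1: 1[foll,b=7,-]
e9 deliver 1→2: ·
e10 propose(2,'r'): ·
e11 deliver 2→1: 1[foll,b=7,r]
e12 deliver 1→2: ·
e13 timeout(3): 3[cand,b=13,-]
e14 deliver 3→1: 1[foll,b=13,r]
e15 deliver 1→3: ·

r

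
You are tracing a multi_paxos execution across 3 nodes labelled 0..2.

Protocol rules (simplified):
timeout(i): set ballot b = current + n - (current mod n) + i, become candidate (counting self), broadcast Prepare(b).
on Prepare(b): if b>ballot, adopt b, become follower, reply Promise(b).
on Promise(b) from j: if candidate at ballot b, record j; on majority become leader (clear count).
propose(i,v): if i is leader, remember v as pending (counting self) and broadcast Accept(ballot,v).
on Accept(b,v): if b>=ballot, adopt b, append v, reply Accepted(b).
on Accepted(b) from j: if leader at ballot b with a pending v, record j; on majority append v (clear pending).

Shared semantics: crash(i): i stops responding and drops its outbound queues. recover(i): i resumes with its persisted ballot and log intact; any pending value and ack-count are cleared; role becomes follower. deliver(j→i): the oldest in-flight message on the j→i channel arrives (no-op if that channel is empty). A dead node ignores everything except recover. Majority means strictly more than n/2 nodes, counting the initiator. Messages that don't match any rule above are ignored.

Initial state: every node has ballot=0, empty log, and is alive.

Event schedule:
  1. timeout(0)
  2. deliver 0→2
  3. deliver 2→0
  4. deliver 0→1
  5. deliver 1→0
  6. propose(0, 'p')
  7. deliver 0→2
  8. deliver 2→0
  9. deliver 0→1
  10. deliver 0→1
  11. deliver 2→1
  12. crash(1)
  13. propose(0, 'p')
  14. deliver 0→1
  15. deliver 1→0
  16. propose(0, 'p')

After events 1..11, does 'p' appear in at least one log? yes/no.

yes

after 1 — timeout(0): n0:cand/b3/[-]
after 2 — deliver 0→2: n2:foll/b3/[-]
after 3 — deliver 2→0: n0:lead/b3/[-]
after 4 — deliver 0→1: n1:foll/b3/[-]
after 5 — deliver 1→0: ·
after 6 — propose(0,'p'): ·
after 7 — deliver 0→2: n2:foll/b3/[p]
after 8 — deliver 2→0: n0:lead/b3/[p]
after 9 — deliver 0→1: n1:foll/b3/[p]
after 10 — deliver 0→1: ·
after 11 — deliver 2→1: ·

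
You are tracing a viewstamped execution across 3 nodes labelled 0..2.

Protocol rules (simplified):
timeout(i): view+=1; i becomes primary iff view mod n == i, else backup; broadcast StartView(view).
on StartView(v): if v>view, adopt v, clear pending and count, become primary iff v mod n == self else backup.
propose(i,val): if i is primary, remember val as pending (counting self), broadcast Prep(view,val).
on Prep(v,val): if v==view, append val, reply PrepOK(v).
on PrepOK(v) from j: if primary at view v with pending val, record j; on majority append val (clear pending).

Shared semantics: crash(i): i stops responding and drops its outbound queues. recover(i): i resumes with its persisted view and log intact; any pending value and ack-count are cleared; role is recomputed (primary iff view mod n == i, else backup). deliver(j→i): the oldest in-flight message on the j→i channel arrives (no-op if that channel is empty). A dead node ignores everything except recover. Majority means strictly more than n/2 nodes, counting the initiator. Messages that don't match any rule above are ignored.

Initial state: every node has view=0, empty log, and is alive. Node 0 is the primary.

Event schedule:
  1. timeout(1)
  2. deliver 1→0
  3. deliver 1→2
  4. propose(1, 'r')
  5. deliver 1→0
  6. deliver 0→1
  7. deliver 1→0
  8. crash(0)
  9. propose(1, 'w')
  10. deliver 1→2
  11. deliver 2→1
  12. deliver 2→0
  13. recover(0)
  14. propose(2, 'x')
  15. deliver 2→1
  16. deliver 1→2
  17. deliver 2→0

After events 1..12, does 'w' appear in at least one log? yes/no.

yes

1. timeout(1):  <1:prim v1 ->
2. deliver 1→0:  <0:back v1 ->
3. deliver 1→2:  <2:back v1 ->
4. propose(1,'r'):  nop
5. deliver 1→0:  <0:back v1 r>
6. deliver 0→1:  <1:prim v1 r>
7. deliver 1→0:  nop
8. crash(0):  <0:✗back v1 r>
9. propose(1,'w'):  nop
10. deliver 1→2:  <2:back v1 r>
11. deliver 2→1:  <1:prim v1 r,w>
12. deliver 2→0:  nop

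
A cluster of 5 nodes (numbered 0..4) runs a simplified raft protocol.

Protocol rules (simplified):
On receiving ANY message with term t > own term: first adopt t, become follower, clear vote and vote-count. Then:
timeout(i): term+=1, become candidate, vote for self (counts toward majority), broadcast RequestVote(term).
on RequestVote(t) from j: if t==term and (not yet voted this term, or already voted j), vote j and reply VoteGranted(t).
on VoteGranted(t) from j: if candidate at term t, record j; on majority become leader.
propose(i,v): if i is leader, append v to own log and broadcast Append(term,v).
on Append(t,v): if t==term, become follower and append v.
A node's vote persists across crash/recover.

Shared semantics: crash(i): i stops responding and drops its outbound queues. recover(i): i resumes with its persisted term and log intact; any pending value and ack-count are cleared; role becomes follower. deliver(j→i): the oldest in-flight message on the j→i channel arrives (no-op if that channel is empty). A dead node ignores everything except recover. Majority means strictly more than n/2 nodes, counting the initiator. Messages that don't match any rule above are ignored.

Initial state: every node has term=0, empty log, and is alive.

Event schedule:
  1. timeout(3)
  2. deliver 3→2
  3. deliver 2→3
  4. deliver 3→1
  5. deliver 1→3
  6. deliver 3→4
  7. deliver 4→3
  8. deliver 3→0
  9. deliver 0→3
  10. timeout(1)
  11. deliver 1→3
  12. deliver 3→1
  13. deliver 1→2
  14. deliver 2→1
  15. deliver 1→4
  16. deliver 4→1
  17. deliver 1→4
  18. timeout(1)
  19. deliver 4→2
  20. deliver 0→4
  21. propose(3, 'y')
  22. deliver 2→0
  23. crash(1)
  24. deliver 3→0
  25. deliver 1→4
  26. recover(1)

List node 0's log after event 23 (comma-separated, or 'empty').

[1] timeout(3) → N3(cand t1 [-])
[2] deliver 3→2 → N2(foll t1 [-])
[3] deliver 2→3 → ∅
[4] deliver 3→1 → N1(foll t1 [-])
[5] deliver 1→3 → N3(lead t1 [-])
[6] deliver 3→4 → N4(foll t1 [-])
[7] deliver 4→3 → ∅
[8] deliver 3→0 → N0(foll t1 [-])
[9] deliver 0→3 → ∅
[10] timeout(1) → N1(cand t2 [-])
[11] deliver 1→3 → N3(foll t2 [-])
[12] deliver 3→1 → ∅
[13] deliver 1→2 → N2(foll t2 [-])
[14] deliver 2→1 → N1(lead t2 [-])
[15] deliver 1→4 → N4(foll t2 [-])
[16] deliver 4→1 → ∅
[17] deliver 1→4 → ∅
[18] timeout(1) → N1(cand t3 [-])
[19] deliver 4→2 → ∅
[20] deliver 0→4 → ∅
[21] propose(3,'y') → ∅
[22] deliver 2→0 → ∅
[23] crash(1) → N1(✗cand t3 [-])

empty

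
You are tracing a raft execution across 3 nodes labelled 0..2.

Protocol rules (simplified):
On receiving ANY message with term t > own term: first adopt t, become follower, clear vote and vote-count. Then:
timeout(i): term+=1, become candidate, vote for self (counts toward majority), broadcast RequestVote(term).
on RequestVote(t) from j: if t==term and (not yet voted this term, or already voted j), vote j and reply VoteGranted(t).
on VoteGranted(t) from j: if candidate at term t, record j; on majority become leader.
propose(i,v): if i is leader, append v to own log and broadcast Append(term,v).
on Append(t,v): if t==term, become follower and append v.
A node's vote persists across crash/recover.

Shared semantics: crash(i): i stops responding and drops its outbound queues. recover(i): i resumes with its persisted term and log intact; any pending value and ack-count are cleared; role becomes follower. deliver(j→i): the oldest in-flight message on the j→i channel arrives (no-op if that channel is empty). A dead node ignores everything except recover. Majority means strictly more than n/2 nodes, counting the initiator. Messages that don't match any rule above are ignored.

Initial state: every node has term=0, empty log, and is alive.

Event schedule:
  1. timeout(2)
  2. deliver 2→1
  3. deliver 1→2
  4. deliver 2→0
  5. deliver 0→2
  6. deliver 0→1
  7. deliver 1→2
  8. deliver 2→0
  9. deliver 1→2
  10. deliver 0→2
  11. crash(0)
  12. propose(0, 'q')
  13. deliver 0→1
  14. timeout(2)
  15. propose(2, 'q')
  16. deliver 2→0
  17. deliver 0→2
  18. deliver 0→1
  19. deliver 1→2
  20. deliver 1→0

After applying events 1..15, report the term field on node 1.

1

[1] timeout(2) → N2(cand t1 [-])
[2] deliver 2→1 → N1(foll t1 [-])
[3] deliver 1→2 → N2(lead t1 [-])
[4] deliver 2→0 → N0(foll t1 [-])
[5] deliver 0→2 → ∅
[6] deliver 0→1 → ∅
[7] deliver 1→2 → ∅
[8] deliver 2→0 → ∅
[9] deliver 1→2 → ∅
[10] deliver 0→2 → ∅
[11] crash(0) → N0(✗foll t1 [-])
[12] propose(0,'q') → ∅
[13] deliver 0→1 → ∅
[14] timeout(2) → N2(cand t2 [-])
[15] propose(2,'q') → ∅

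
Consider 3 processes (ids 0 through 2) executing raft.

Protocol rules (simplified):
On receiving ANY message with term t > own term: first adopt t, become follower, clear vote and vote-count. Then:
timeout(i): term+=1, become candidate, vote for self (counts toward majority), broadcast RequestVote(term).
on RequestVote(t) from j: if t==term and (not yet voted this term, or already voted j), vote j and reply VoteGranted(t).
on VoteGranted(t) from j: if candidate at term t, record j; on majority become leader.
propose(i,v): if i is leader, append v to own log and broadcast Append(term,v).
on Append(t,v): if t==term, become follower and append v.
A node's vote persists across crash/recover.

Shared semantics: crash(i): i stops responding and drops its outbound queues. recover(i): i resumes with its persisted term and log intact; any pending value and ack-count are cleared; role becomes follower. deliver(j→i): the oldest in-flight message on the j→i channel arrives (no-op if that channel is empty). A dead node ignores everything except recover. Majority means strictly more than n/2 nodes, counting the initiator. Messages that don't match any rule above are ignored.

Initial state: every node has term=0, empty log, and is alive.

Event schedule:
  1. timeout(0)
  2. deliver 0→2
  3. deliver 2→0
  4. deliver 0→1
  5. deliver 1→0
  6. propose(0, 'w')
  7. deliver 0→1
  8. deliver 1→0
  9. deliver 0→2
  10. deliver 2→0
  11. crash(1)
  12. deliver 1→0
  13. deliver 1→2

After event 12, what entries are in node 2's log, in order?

w

after 1 — timeout(0): n0:cand/t1/[-]
after 2 — deliver 0→2: n2:foll/t1/[-]
after 3 — deliver 2→0: n0:lead/t1/[-]
after 4 — deliver 0→1: n1:foll/t1/[-]
after 5 — deliver 1→0: ·
after 6 — propose(0,'w'): n0:lead/t1/[w]
after 7 — deliver 0→1: n1:foll/t1/[w]
after 8 — deliver 1→0: ·
after 9 — deliver 0→2: n2:foll/t1/[w]
after 10 — deliver 2→0: ·
after 11 — crash(1): n1:✗foll/t1/[w]
after 12 — deliver 1→0: ·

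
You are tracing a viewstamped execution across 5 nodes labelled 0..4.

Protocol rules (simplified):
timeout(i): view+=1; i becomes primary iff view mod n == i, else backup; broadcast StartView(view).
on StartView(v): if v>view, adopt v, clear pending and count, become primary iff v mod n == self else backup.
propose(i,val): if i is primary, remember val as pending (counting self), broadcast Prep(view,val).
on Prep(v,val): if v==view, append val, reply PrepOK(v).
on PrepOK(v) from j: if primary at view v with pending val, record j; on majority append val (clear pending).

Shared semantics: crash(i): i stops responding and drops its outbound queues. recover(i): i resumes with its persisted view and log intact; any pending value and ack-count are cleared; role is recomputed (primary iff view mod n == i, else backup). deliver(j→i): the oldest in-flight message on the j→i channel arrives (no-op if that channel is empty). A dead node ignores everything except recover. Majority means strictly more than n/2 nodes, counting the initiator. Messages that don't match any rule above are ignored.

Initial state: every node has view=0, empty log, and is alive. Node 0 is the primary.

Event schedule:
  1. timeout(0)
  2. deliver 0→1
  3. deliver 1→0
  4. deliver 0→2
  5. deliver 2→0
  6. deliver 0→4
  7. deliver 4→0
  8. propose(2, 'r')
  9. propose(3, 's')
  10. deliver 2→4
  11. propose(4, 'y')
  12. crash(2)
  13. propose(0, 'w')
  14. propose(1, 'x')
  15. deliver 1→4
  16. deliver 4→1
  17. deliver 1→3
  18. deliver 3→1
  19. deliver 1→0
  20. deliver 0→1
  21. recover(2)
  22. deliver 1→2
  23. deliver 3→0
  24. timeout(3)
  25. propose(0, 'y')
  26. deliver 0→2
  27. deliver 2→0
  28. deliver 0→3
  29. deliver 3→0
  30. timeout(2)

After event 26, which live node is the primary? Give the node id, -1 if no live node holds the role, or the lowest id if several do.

1

[1] timeout(0) → N0(back v1 [-])
[2] deliver 0→1 → N1(prim v1 [-])
[3] deliver 1→0 → ∅
[4] deliver 0→2 → N2(back v1 [-])
[5] deliver 2→0 → ∅
[6] deliver 0→4 → N4(back v1 [-])
[7] deliver 4→0 → ∅
[8] propose(2,'r') → ∅
[9] propose(3,'s') → ∅
[10] deliver 2→4 → ∅
[11] propose(4,'y') → ∅
[12] crash(2) → N2(✗back v1 [-])
[13] propose(0,'w') → ∅
[14] propose(1,'x') → ∅
[15] deliver 1→4 → N4(back v1 [x])
[16] deliver 4→1 → ∅
[17] deliver 1→3 → ∅
[18] deliver 3→1 → ∅
[19] deliver 1→0 → N0(back v1 [x])
[20] deliver 0→1 → N1(prim v1 [x])
[21] recover(2) → N2(back v1 [-])
[22] deliver 1→2 → N2(back v1 [x])
[23] deliver 3→0 → ∅
[24] timeout(3) → N3(back v1 [-])
[25] propose(0,'y') → ∅
[26] deliver 0→2 → ∅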